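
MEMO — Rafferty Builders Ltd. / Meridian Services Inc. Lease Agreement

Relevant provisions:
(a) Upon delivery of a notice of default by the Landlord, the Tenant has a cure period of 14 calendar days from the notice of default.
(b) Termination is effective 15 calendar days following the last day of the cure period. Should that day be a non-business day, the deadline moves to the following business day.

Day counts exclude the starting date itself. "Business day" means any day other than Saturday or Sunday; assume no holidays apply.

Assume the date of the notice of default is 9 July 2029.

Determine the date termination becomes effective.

The last day of the cure period: 14 calendar days after 9 July 2029 is 23 July 2029.
The date termination becomes effective: 15 calendar days after 23 July 2029 is 7 August 2029. 7 August 2029 is a Tuesday, so no roll-forward applies.

7 August 2029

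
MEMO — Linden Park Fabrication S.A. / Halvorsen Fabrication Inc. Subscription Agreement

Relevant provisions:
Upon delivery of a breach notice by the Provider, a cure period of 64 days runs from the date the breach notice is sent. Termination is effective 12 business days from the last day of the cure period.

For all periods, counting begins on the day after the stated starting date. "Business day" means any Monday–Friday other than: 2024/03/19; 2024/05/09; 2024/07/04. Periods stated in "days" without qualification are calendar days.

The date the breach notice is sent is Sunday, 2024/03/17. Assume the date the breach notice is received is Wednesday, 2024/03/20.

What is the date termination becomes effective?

2024/06/05

The last day of the cure period: 2024/03/17 + 64 days = 2024/05/20.
The date termination becomes effective: counting 12 business days from Monday, 2024/05/20 (May 21, May 22, May 23, May 24, …, Jun 3, Jun 4, Jun 5, skipping weekends) reaches Wednesday, 2024/06/05.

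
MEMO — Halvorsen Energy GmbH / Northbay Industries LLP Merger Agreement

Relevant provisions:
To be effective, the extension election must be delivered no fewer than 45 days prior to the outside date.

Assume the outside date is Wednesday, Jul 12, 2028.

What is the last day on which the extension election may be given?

Counting back 45 calendar days from Jul 12, 2028 gives May 28, 2028.

May 28, 2028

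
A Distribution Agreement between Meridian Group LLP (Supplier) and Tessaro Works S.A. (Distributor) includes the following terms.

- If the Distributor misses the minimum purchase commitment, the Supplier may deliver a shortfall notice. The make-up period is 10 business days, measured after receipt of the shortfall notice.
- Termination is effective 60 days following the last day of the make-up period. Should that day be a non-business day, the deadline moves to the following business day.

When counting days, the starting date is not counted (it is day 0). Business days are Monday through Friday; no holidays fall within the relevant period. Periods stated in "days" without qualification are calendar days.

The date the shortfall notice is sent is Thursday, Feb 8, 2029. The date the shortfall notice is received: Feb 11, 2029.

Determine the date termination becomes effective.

Apr 24, 2029

The last day of the make-up period: counting 10 business days from Sunday, Feb 11, 2029 (Feb 12, Feb 13, Feb 14, Feb 15, Feb 16, Feb 19, Feb 20, Feb 21, Feb 22, Feb 23, skipping weekends) reaches Friday, Feb 23, 2029.
Adding 60 calendar days to Feb 23, 2029 gives Apr 24, 2029, which is the date termination becomes effective. Apr 24, 2029 is a Tuesday, so no roll-forward applies.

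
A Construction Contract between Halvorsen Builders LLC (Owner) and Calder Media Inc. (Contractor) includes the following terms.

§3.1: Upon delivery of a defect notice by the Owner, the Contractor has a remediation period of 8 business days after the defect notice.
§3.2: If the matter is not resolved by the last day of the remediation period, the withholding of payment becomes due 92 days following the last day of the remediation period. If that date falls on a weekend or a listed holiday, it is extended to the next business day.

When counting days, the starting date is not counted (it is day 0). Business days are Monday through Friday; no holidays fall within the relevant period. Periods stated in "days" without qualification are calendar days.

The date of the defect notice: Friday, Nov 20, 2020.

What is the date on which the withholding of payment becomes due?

Mar 4, 2021

The last day of the remediation period: 8 business days after Friday, Nov 20, 2020, skipping weekends — Nov 23, Nov 24, Nov 25, Nov 26, Nov 27, Nov 30, Dec 1, Dec 2 — lands on Wednesday, Dec 2, 2020.
The date on which the withholding of payment becomes due: 92 calendar days after Dec 2, 2020 is Mar 4, 2021. Mar 4, 2021 is a Thursday, so no roll-forward applies.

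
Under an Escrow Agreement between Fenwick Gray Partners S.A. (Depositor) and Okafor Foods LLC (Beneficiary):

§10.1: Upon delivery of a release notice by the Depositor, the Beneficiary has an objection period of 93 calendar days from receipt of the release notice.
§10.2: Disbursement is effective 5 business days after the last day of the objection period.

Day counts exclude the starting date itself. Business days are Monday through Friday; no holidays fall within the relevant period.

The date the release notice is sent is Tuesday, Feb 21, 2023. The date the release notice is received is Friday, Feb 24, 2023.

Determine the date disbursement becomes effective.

The last day of the objection period: Feb 24, 2023 + 93 days = May 28, 2023.
The date disbursement becomes effective: counting 5 business days from Sunday, May 28, 2023 (May 29, May 30, May 31, Jun 1, Jun 2, skipping weekends) reaches Friday, Jun 2, 2023.

Jun 2, 2023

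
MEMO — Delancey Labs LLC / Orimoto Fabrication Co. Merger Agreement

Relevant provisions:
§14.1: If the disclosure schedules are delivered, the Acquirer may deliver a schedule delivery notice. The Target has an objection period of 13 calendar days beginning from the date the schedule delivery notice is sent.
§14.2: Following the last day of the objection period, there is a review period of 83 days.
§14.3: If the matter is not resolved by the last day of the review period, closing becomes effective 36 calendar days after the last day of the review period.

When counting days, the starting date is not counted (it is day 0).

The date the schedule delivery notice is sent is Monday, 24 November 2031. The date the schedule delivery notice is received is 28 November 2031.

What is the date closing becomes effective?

4 April 2032

The last day of the objection period: 24 November 2031 + 13 days = 7 December 2031.
The last day of the review period: 83 calendar days after 7 December 2031 is 28 February 2032.
The date closing becomes effective: 36 calendar days after 28 February 2032 is 4 April 2032.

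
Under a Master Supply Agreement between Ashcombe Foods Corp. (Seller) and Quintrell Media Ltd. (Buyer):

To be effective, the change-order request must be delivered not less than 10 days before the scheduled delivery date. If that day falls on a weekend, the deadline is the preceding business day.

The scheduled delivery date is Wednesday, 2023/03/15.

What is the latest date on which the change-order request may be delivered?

Counting back 10 calendar days from 2023/03/15 gives 2023/03/05. That is a Sunday, so the deadline moves back to Friday, 2023/03/03.

2023/03/03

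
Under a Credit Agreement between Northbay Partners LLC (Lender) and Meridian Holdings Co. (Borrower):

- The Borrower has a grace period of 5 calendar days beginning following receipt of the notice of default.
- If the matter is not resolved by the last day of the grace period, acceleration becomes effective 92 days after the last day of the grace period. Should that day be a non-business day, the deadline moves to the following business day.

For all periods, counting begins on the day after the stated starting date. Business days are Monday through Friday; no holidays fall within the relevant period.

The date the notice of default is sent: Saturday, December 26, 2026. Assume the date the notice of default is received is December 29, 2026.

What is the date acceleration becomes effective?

April 5, 2027

The last day of the grace period: 5 calendar days after December 29, 2026 is January 3, 2027.
The date acceleration becomes effective: 92 calendar days after January 3, 2027 is April 5, 2027. April 5, 2027 is a Monday, so no roll-forward applies.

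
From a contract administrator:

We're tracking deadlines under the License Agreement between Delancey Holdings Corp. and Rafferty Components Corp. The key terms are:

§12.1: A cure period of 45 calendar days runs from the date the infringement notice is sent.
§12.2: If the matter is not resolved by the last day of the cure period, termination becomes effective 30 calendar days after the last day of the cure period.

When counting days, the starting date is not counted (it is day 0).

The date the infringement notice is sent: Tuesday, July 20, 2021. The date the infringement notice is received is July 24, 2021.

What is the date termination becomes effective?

The last day of the cure period: 45 calendar days after July 20, 2021 is September 3, 2021.
Adding 30 calendar days to September 3, 2021 gives October 3, 2021, which is the date termination becomes effective.

October 3, 2021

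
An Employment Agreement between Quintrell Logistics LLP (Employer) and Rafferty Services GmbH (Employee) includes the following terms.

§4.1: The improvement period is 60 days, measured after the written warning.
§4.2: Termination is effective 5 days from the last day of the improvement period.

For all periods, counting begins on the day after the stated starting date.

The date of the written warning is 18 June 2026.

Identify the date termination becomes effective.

The last day of the improvement period: 60 calendar days after 18 June 2026 is 17 August 2026.
The date termination becomes effective: 5 calendar days after 17 August 2026 is 22 August 2026.

22 August 2026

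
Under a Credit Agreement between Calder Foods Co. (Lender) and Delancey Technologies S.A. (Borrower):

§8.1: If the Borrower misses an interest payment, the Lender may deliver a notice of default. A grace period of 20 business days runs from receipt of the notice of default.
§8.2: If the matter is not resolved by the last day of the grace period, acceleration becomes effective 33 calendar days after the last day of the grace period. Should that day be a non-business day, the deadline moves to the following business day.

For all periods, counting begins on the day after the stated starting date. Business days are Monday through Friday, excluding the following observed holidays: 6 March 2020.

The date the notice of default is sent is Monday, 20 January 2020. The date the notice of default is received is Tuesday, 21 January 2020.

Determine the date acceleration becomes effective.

23 March 2020

The last day of the grace period: 20 business days after Tuesday, 21 January 2020, skipping weekends — Jan 22, Jan 23, Jan 24, Jan 27, …, Feb 14, Feb 17, Feb 18 — lands on Tuesday, 18 February 2020.
Adding 33 calendar days to 18 February 2020 gives 22 March 2020, which is the date acceleration becomes effective. That falls on a Sunday, so it rolls to the next business day, Monday, 23 March 2020.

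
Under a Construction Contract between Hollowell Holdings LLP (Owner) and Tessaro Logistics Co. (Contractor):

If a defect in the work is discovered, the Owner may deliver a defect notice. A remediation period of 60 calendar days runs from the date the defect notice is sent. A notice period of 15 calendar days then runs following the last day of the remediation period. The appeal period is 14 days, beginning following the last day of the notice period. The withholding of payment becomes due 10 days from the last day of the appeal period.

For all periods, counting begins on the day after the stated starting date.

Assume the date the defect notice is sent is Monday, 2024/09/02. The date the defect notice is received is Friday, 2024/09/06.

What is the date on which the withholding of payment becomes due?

The last day of the remediation period: 2024/09/02 + 60 days = 2024/11/01.
The last day of the notice period: 15 calendar days after 2024/11/01 is 2024/11/16.
The last day of the appeal period: 2024/11/16 + 14 days = 2024/11/30.
The date on which the withholding of payment becomes due: 2024/11/30 + 10 days = 2024/12/10.

2024/12/10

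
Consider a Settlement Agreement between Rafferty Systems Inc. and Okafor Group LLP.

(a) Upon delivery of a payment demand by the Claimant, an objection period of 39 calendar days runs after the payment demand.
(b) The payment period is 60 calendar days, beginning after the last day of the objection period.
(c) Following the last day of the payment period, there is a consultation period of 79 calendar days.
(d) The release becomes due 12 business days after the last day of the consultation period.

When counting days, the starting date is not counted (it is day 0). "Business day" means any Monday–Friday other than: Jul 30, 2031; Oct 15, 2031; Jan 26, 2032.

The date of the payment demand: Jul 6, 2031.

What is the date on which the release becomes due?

Jan 16, 2032

The last day of the objection period: Jul 6, 2031 + 39 days = Aug 14, 2031.
Adding 60 calendar days to Aug 14, 2031 gives Oct 13, 2031, which is the last day of the payment period.
The last day of the consultation period: Oct 13, 2031 + 79 days = Dec 31, 2031.
From Wednesday, Dec 31, 2031, 12 business days (Jan 1, Jan 2, Jan 5, Jan 6, …, Jan 14, Jan 15, Jan 16, skipping weekends) brings us to Friday, Jan 16, 2032, which is the date on which the release becomes due.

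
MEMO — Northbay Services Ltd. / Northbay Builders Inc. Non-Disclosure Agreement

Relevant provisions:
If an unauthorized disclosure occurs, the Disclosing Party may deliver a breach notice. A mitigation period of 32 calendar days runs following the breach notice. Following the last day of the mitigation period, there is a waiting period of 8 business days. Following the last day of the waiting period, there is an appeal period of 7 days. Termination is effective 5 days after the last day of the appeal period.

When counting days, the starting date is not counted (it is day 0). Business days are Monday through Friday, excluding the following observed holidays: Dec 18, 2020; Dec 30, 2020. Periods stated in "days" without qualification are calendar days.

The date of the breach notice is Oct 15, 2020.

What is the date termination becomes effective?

Dec 8, 2020

Adding 32 calendar days to Oct 15, 2020 gives Nov 16, 2020, which is the last day of the mitigation period.
The last day of the waiting period: counting 8 business days from Monday, Nov 16, 2020 (Nov 17, Nov 18, Nov 19, Nov 20, Nov 23, Nov 24, Nov 25, Nov 26, skipping weekends) reaches Thursday, Nov 26, 2020.
The last day of the appeal period: 7 calendar days after Nov 26, 2020 is Dec 3, 2020.
The date termination becomes effective: 5 calendar days after Dec 3, 2020 is Dec 8, 2020.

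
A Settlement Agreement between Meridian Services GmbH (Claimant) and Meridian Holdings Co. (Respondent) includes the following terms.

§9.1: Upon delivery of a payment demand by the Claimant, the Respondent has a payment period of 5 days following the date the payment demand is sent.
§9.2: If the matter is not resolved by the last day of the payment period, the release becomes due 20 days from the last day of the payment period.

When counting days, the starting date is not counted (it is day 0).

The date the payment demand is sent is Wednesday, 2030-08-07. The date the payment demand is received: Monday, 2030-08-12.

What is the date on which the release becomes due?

2030-09-01

The last day of the payment period: 2030-08-07 + 5 days = 2030-08-12.
Adding 20 calendar days to 2030-08-12 gives 2030-09-01, which is the date on which the release becomes due.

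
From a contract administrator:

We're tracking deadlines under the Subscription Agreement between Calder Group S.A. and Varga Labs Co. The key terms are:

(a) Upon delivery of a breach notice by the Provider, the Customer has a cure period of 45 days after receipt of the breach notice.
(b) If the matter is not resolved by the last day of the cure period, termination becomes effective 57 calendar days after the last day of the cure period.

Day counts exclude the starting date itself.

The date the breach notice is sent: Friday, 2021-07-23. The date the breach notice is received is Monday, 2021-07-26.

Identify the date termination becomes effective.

2021-11-05

Adding 45 calendar days to 2021-07-26 gives 2021-09-09, which is the last day of the cure period.
The date termination becomes effective: 2021-09-09 + 57 days = 2021-11-05.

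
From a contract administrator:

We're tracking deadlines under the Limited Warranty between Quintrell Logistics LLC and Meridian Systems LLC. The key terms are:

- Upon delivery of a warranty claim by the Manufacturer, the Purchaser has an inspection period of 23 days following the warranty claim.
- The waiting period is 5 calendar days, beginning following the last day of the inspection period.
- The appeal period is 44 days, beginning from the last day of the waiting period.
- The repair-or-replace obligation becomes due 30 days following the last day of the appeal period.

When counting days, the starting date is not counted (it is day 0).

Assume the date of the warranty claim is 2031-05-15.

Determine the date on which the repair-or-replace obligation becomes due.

2031-08-25

The last day of the inspection period: 2031-05-15 + 23 days = 2031-06-07.
The last day of the waiting period: 5 calendar days after 2031-06-07 is 2031-06-12.
The last day of the appeal period: 44 calendar days after 2031-06-12 is 2031-07-26.
Adding 30 calendar days to 2031-07-26 gives 2031-08-25, which is the date on which the repair-or-replace obligation becomes due.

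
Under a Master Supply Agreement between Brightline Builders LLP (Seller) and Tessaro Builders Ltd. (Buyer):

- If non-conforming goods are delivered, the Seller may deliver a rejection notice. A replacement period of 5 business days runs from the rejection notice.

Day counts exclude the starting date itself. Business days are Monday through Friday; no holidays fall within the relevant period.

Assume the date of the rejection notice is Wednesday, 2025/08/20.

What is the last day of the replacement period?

2025/08/27

The last day of the replacement period: counting 5 business days from Wednesday, 2025/08/20 (Aug 21, Aug 22, Aug 25, Aug 26, Aug 27, skipping weekends) reaches Wednesday, 2025/08/27.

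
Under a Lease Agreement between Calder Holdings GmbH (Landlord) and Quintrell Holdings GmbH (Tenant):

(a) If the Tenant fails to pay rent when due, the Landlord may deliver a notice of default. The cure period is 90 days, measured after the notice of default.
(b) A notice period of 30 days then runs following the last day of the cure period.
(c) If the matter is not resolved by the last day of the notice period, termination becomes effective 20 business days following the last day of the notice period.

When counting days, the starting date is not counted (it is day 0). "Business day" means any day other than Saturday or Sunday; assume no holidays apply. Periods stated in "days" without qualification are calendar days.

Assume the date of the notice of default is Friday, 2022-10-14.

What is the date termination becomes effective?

2023-03-10

The last day of the cure period: 90 calendar days after 2022-10-14 is 2023-01-12.
The last day of the notice period: 30 calendar days after 2023-01-12 is 2023-02-11.
The date termination becomes effective: counting 20 business days from Saturday, 2023-02-11 (Feb 13, Feb 14, Feb 15, Feb 16, …, Mar 8, Mar 9, Mar 10, skipping weekends) reaches Friday, 2023-03-10.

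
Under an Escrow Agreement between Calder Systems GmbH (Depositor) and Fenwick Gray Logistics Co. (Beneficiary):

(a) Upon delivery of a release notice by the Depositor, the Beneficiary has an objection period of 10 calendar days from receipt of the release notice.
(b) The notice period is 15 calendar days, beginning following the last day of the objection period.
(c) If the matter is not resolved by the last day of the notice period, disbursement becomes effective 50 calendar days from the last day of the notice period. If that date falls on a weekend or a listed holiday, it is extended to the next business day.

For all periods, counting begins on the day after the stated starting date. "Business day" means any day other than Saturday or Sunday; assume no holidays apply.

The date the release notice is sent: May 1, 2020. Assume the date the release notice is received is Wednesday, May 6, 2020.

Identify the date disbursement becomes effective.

Jul 20, 2020

Adding 10 calendar days to May 6, 2020 gives May 16, 2020, which is the last day of the objection period.
The last day of the notice period: 15 calendar days after May 16, 2020 is May 31, 2020.
The date disbursement becomes effective: May 31, 2020 + 50 days = Jul 20, 2020. Jul 20, 2020 is a Monday, so no roll-forward applies.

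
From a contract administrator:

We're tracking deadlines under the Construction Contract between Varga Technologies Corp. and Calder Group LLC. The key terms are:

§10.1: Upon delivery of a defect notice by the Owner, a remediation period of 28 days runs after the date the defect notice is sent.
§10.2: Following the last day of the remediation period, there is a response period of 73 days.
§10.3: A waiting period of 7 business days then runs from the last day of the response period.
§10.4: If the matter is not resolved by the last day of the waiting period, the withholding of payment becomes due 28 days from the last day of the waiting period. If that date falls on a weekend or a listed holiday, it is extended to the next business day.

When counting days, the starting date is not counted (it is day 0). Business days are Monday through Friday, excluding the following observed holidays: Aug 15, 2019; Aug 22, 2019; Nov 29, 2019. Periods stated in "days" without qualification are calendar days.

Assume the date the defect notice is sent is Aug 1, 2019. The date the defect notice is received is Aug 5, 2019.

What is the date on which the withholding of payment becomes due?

Dec 17, 2019

The last day of the remediation period: 28 calendar days after Aug 1, 2019 is Aug 29, 2019.
Adding 73 calendar days to Aug 29, 2019 gives Nov 10, 2019, which is the last day of the response period.
The last day of the waiting period: 7 business days after Sunday, Nov 10, 2019, skipping weekends — Nov 11, Nov 12, Nov 13, Nov 14, Nov 15, Nov 18, Nov 19 — lands on Tuesday, Nov 19, 2019.
The date on which the withholding of payment becomes due: Nov 19, 2019 + 28 days = Dec 17, 2019. Dec 17, 2019 is a Tuesday and is not a listed holiday, so no roll-forward applies.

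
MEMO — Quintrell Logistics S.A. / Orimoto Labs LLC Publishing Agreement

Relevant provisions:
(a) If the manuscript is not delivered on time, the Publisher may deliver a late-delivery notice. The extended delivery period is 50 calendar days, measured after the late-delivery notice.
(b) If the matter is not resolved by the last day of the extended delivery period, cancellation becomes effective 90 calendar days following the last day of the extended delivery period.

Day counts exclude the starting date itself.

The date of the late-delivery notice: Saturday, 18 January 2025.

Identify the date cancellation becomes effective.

Adding 50 calendar days to 18 January 2025 gives 9 March 2025, which is the last day of the extended delivery period.
The date cancellation becomes effective: 9 March 2025 + 90 days = 7 June 2025.

7 June 2025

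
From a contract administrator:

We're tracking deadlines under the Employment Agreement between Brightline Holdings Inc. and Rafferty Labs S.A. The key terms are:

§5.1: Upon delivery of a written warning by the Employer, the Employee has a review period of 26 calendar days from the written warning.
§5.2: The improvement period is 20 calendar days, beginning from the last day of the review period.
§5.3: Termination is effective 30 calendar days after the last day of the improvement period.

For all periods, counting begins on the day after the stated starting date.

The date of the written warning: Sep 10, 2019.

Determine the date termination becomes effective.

Nov 25, 2019

The last day of the review period: Sep 10, 2019 + 26 days = Oct 6, 2019.
Adding 20 calendar days to Oct 6, 2019 gives Oct 26, 2019, which is the last day of the improvement period.
The date termination becomes effective: Oct 26, 2019 + 30 days = Nov 25, 2019.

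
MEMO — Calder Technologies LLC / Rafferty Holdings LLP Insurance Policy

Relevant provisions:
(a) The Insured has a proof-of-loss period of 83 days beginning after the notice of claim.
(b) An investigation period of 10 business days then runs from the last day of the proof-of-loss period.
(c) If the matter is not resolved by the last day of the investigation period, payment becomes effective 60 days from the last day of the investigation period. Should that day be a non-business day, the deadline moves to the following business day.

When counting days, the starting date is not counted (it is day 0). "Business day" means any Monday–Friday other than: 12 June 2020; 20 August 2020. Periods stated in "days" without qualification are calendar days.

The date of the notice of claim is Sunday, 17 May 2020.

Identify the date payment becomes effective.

23 October 2020

The last day of the proof-of-loss period: 17 May 2020 + 83 days = 8 August 2020.
From Saturday, 8 August 2020, 10 business days (Aug 10, Aug 11, Aug 12, Aug 13, Aug 14, Aug 17, Aug 18, Aug 19, Aug 21, Aug 24, skipping weekends and the listed holiday on Aug 20) brings us to Monday, 24 August 2020, which is the last day of the investigation period.
The date payment becomes effective: 60 calendar days after 24 August 2020 is 23 October 2020. 23 October 2020 is a Friday and is not a listed holiday, so no roll-forward applies.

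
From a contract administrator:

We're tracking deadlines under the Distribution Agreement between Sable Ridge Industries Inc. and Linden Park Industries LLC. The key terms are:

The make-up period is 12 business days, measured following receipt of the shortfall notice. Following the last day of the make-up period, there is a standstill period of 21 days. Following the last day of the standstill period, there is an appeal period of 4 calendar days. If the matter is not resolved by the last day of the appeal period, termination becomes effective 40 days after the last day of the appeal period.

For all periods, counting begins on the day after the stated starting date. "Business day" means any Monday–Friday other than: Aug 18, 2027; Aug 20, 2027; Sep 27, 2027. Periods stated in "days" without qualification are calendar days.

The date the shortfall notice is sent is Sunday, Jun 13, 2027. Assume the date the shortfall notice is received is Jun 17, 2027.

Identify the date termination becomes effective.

Sep 8, 2027

The last day of the make-up period: 12 business days after Thursday, Jun 17, 2027, skipping weekends — Jun 18, Jun 21, Jun 22, Jun 23, …, Jul 1, Jul 2, Jul 5 — lands on Monday, Jul 5, 2027.
The last day of the standstill period: Jul 5, 2027 + 21 days = Jul 26, 2027.
The last day of the appeal period: Jul 26, 2027 + 4 days = Jul 30, 2027.
Adding 40 calendar days to Jul 30, 2027 gives Sep 8, 2027, which is the date termination becomes effective.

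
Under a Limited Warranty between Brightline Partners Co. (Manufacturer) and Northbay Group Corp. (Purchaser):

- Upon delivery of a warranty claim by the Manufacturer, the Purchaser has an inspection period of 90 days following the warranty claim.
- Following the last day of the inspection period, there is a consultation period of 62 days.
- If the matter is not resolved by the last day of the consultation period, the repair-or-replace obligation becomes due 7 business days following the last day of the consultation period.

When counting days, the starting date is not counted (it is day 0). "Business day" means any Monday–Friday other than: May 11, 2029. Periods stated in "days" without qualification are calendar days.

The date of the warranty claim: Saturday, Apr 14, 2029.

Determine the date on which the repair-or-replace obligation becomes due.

Sep 24, 2029

The last day of the inspection period: 90 calendar days after Apr 14, 2029 is Jul 13, 2029.
The last day of the consultation period: 62 calendar days after Jul 13, 2029 is Sep 13, 2029.
The date on which the repair-or-replace obligation becomes due: counting 7 business days from Thursday, Sep 13, 2029 (Sep 14, Sep 17, Sep 18, Sep 19, Sep 20, Sep 21, Sep 24, skipping weekends) reaches Monday, Sep 24, 2029.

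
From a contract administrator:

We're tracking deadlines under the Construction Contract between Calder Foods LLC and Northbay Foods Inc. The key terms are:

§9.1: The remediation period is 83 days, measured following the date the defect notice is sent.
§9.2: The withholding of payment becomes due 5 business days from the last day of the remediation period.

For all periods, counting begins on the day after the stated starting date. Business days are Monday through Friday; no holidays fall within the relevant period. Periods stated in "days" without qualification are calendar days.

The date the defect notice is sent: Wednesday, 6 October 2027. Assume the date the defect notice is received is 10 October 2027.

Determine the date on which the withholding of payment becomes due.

Adding 83 calendar days to 6 October 2027 gives 28 December 2027, which is the last day of the remediation period.
The date on which the withholding of payment becomes due: counting 5 business days from Tuesday, 28 December 2027 (Dec 29, Dec 30, Dec 31, Jan 3, Jan 4, skipping weekends) reaches Tuesday, 4 January 2028.

4 January 2028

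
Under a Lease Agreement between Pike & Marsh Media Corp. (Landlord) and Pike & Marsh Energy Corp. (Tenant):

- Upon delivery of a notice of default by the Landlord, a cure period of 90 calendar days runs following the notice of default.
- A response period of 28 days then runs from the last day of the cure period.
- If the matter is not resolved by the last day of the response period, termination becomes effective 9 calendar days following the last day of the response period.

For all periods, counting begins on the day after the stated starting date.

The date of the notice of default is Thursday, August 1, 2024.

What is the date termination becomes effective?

December 6, 2024

The last day of the cure period: 90 calendar days after August 1, 2024 is October 30, 2024.
The last day of the response period: 28 calendar days after October 30, 2024 is November 27, 2024.
The date termination becomes effective: 9 calendar days after November 27, 2024 is December 6, 2024.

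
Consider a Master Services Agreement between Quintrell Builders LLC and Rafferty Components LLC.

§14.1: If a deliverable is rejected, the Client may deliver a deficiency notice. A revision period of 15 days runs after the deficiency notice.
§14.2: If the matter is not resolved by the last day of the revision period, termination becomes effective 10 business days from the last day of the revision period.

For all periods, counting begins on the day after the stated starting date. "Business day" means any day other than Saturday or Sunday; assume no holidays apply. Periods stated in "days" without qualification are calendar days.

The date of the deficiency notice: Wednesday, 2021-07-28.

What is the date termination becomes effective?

The last day of the revision period: 15 calendar days after 2021-07-28 is 2021-08-12.
From Thursday, 2021-08-12, 10 business days (Aug 13, Aug 16, Aug 17, Aug 18, Aug 19, Aug 20, Aug 23, Aug 24, Aug 25, Aug 26, skipping weekends) brings us to Thursday, 2021-08-26, which is the date termination becomes effective.

2021-08-26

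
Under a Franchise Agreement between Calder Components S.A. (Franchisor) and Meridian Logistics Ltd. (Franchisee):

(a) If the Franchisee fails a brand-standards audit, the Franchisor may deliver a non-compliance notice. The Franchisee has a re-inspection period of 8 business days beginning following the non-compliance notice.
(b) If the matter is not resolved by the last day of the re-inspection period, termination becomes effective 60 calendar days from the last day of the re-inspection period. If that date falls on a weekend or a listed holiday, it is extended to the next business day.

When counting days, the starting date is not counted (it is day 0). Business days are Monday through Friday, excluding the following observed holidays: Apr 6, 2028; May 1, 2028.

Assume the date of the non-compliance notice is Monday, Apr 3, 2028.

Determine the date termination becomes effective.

Jun 13, 2028

From Monday, Apr 3, 2028, 8 business days (Apr 4, Apr 5, Apr 7, Apr 10, Apr 11, Apr 12, Apr 13, Apr 14, skipping weekends and the listed holiday on Apr 6) brings us to Friday, Apr 14, 2028, which is the last day of the re-inspection period.
The date termination becomes effective: Apr 14, 2028 + 60 days = Jun 13, 2028. Jun 13, 2028 is a Tuesday and is not a listed holiday, so no roll-forward applies.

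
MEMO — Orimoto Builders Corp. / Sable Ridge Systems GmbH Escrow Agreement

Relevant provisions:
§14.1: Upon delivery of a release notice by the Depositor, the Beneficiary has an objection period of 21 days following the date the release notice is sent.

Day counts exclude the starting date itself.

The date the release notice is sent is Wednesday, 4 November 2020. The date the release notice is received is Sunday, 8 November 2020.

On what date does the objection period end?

Adding 21 calendar days to 4 November 2020 gives 25 November 2020, which is the last day of the objection period.

25 November 2020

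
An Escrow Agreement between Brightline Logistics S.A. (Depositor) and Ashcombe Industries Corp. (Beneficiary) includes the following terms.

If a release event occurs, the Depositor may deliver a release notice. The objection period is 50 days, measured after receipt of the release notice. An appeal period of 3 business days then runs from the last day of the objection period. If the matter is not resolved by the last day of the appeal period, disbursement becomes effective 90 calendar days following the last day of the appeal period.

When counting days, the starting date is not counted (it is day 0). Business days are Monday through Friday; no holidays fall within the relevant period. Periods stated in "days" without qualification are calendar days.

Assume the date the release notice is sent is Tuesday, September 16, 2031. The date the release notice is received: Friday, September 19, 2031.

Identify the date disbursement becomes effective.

February 10, 2032

Adding 50 calendar days to September 19, 2031 gives November 8, 2031, which is the last day of the objection period.
The last day of the appeal period: 3 business days after Saturday, November 8, 2031, skipping weekends — Nov 10, Nov 11, Nov 12 — lands on Wednesday, November 12, 2031.
The date disbursement becomes effective: 90 calendar days after November 12, 2031 is February 10, 2032.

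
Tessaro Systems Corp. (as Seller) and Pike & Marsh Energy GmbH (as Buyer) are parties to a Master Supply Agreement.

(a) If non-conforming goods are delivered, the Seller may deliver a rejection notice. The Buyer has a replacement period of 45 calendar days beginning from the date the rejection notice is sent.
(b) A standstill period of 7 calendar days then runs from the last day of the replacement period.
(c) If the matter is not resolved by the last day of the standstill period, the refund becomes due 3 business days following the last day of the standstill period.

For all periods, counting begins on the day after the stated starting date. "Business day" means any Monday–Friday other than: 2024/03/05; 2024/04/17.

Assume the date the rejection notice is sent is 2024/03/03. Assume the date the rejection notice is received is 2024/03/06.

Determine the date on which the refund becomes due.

2024/04/29

The last day of the replacement period: 45 calendar days after 2024/03/03 is 2024/04/17.
The last day of the standstill period: 7 calendar days after 2024/04/17 is 2024/04/24.
The date on which the refund becomes due: counting 3 business days from Wednesday, 2024/04/24 (Apr 25, Apr 26, Apr 29, skipping weekends) reaches Monday, 2024/04/29.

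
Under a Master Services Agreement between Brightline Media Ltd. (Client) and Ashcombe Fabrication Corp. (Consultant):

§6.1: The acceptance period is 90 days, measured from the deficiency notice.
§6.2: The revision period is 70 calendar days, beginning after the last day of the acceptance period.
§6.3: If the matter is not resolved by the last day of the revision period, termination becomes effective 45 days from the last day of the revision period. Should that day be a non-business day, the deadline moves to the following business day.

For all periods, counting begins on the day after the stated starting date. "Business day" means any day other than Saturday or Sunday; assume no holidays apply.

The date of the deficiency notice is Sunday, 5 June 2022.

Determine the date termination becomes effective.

The last day of the acceptance period: 5 June 2022 + 90 days = 3 September 2022.
The last day of the revision period: 3 September 2022 + 70 days = 12 November 2022.
The date termination becomes effective: 12 November 2022 + 45 days = 27 December 2022. 27 December 2022 is a Tuesday, so no roll-forward applies.

27 December 2022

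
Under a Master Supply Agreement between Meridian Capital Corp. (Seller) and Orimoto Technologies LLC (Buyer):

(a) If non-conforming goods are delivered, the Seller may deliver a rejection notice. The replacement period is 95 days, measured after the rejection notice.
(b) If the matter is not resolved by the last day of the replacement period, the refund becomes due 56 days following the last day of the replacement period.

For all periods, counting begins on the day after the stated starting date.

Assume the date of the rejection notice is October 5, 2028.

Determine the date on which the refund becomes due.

The last day of the replacement period: 95 calendar days after October 5, 2028 is January 8, 2029.
The date on which the refund becomes due: January 8, 2029 + 56 days = March 5, 2029.

March 5, 2029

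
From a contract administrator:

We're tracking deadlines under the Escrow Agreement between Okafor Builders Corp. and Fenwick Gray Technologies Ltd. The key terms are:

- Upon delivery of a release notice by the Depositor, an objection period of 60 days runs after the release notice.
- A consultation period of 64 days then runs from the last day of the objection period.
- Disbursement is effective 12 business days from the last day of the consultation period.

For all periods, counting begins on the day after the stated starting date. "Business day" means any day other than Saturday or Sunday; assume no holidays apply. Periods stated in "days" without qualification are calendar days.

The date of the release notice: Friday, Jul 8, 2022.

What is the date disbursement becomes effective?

Nov 25, 2022

The last day of the objection period: Jul 8, 2022 + 60 days = Sep 6, 2022.
Adding 64 calendar days to Sep 6, 2022 gives Nov 9, 2022, which is the last day of the consultation period.
The date disbursement becomes effective: 12 business days after Wednesday, Nov 9, 2022, skipping weekends — Nov 10, Nov 11, Nov 14, Nov 15, …, Nov 23, Nov 24, Nov 25 — lands on Friday, Nov 25, 2022.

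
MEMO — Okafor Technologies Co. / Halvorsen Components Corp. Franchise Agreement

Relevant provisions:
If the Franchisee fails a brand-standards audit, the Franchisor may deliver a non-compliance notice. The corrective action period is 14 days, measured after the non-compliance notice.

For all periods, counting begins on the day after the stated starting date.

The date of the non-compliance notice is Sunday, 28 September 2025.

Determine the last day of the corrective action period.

The last day of the corrective action period: 28 September 2025 + 14 days = 12 October 2025.

12 October 2025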